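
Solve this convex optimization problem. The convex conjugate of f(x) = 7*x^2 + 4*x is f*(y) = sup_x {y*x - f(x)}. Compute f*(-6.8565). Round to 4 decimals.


f*(y) = sup_x {y*x - a*x^2 - b*x} = sup_x {(y-b)*x - a*x^2}
FOC: (y - b) - 2a*x = 0 => x* = (y - b)/(2a)
x* = (-6.8565 - 4)/(2*7) = -0.7755
f*(-6.8565) = (y-b)^2/(4a) = (-6.8565 - 4)^2/(4*7)
= 117.8636/28 = 4.2094


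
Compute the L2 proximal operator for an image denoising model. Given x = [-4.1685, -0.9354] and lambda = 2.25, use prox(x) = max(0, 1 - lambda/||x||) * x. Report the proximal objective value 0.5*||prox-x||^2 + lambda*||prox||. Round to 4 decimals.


Step 1: Compute ||x||.
||x|| = 4.2722
Step 2: Compute scaling factor.
scale = max(0, 1 - 2.25/4.2722) = 0.4733
Step 3: prox(x) = [-1.9731, -0.4428]
||prox(x)|| = 2.0222
Step 4: Proximal objective.
0.5*||prox-x||^2 = 2.5313
lambda*||prox|| = 4.55
Total = 7.0811


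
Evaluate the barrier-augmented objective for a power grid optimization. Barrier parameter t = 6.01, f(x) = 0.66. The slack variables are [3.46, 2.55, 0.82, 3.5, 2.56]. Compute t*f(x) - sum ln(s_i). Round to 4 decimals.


Step 1: Compute log-barrier.
ln values: [1.2413, 0.9361, -0.1985, 1.2528, 0.94]
phi = -(1.2413 + 0.9361 - 0.1985 + 1.2528 + 0.94) = -4.1717
Step 2: Compute augmented objective.
t*f(x) = 6.01*0.66 = 3.9666
Total = 3.9666 - 4.1717 = -0.2051


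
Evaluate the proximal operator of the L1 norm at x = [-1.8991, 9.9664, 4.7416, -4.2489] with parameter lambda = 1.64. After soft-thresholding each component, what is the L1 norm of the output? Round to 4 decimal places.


Soft-thresholding with lambda = 1.64:
prox(-1.8991) = sign(-1.8991)*max(|-1.8991| - 1.64, 0) = -0.2591
prox(9.9664) = sign(9.9664)*max(|9.9664| - 1.64, 0) = 8.3264
prox(4.7416) = sign(4.7416)*max(|4.7416| - 1.64, 0) = 3.1016
prox(-4.2489) = sign(-4.2489)*max(|-4.2489| - 1.64, 0) = -2.6089
prox(x) = [-0.2591, 8.3264, 3.1016, -2.6089]
||prox(x)||_1 = 0.2591 + 8.3264 + 3.1016 + 2.6089 = 14.296


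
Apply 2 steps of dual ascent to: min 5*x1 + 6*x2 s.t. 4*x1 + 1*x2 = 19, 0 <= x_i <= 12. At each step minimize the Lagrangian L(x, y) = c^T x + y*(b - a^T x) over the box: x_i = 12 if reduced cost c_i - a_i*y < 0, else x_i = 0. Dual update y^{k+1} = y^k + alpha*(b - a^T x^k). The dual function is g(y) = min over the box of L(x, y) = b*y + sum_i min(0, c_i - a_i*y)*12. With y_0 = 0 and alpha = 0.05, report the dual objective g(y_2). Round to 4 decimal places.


Dual ascent for LP: min 5*x1 + 6*x2, 4*x1 + 1*x2 = 19, 0 <= x_i <= 12
Step 1: y^k = 0.0, reduced costs: (5.0, 6.0)
  x^k = (0.0, 0.0), subgradient = b - a^T x = 19.0
  y^{k+1} = 0.0 + 0.05*19.0 = 0.95
Step 2: y^k = 0.95, reduced costs: (1.2, 5.05)
  x^k = (0.0, 0.0), subgradient = b - a^T x = 19.0
  y^{k+1} = 0.95 + 0.05*19.0 = 1.9
Dual objective at y_2 = 1.9: reduced costs (-2.6, 4.1), box minimizer x = (12.0, 0.0)
g(y_2) = b*y + (c1 - a1*y)*x1 + (c2 - a2*y)*x2 = 19*1.9 + (-2.6)*12.0 + 4.1*0.0 = 36.1 - 31.2 + 0.0 = 4.9


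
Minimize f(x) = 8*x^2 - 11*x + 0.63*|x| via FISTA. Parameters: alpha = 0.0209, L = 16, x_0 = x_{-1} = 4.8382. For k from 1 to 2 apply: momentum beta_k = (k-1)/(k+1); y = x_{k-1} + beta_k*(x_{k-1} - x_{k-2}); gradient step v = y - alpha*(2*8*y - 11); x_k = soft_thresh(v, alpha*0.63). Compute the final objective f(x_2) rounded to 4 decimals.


FISTA on f(x) = 8*x^2 - 11*x + 0.63*|x|
L = 16, alpha = 0.0209
Iteration 1: beta = 0.0, y = 4.8382 + 0.0*(4.8382 - 4.8382) = 4.8382
  grad(y) = 66.4112, v = y - alpha*grad = 3.4502
  prox(v) = soft_thresh(3.4502, 0.0132) = 3.437
Iteration 2: beta = 0.3333, y = 3.437 + 0.3333*(3.437 - 4.8382) = 2.97
  grad(y) = 36.5198, v = y - alpha*grad = 2.2067
  prox(v) = soft_thresh(2.2067, 0.0132) = 2.1936
f(x_2) = 8*2.1936^2 - 11*2.1936 + 0.63*|2.1936| = 15.7463


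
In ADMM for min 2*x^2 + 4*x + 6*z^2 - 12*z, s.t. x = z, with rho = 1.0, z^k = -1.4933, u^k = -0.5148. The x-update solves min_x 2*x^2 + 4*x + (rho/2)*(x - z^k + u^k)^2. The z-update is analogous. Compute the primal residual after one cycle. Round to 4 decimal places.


ADMM iteration with rho = 1.0, z^k = -1.4933, u^k = -0.5148
Step 1: x-update.
Minimize 2*x^2 + 4*x + (1.0/2)*(x + 1.4933 - 0.5148)^2
FOC: (2*2 + 1.0)*x = -4 + 1.0*(-1.4933 + 0.5148)
x^{k+1} = -0.9957
Step 2: z-update.
Minimize 6*z^2 - 12*z + (1.0/2)*(-0.9957 - z - 0.5148)^2
FOC: (2*6 + 1.0)*z = 12 + 1.0*(-0.9957 - 0.5148)
z^{k+1} = 0.8069
Step 3: u-update.
u^{k+1} = -0.5148 - 0.9957 - 0.8069 = -2.3174
Step 4: Primal residual = |-0.9957 - 0.8069| = 1.8026


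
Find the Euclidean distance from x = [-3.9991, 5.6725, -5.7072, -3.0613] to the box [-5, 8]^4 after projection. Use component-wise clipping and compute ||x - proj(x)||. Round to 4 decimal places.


Project each component onto [-5, 8].
clip(-3.9991) = -3.9991, clip(5.6725) = 5.6725, clip(-5.7072) = -5.0, clip(-3.0613) = -3.0613
Projection = [-3.9991, 5.6725, -5.0, -3.0613]
Squared diffs: [0.0, 0.0, 0.5001, 0.0]
Distance = sqrt(0.5001) = 0.7072


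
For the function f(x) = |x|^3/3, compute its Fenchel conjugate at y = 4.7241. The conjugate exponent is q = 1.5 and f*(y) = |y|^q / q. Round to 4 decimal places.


The conjugate exponent q satisfies 1/p + 1/q = 1.
p = 3, so q = 3/(3 - 1) = 1.5
|y|^q = 4.7241^1.5 = 10.2678
f*(4.7241) = 10.2678 / 1.5 = 6.8452


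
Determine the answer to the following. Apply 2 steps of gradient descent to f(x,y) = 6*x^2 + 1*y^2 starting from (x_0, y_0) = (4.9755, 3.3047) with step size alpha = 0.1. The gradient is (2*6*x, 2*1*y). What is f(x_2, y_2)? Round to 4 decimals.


Gradient descent on f(x,y) = 6*x^2 + 1*y^2.
Starting point: (4.9755, 3.3047), alpha = 0.1
Step 1: grad_x = 2*6*4.9755 = 59.706, grad_y = 2*1*3.3047 = 6.6094
  x_1 = 4.9755 - 0.1*59.706 = -0.9951
  y_1 = 3.3047 - 0.1*6.6094 = 2.6438
Step 2: grad_x = 2*6*-0.9951 = -11.9412, grad_y = 2*1*2.6438 = 5.2875
  x_2 = -0.9951 - 0.1*-11.9412 = 0.199
  y_2 = 2.6438 - 0.1*5.2875 = 2.115
f(0.199, 2.115) = 6*0.199^2 + 1*2.115^2 = 4.7109


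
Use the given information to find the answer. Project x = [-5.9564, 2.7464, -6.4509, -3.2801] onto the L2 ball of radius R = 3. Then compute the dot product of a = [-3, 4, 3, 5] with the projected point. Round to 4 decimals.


Step 1: Compute ||x|| (intermediates to 6 decimals).
||x|| = sqrt((-5.9564)^2 + 2.7464^2 + (-6.4509)^2 + (-3.2801)^2) = 9.767015
Step 2: Project.
Since ||x|| > R, scale = R/||x|| = 3/9.767015 = 0.307156, proj(x) = scale * x
proj(x) = [-1.829544, 0.843573, -1.981433, -1.007502]
Step 3: Dot product.
a^T * proj(x) = -3*(-1.829544) + 4*0.843573 + 3*(-1.981433) + 5*(-1.007502) = -2.1189


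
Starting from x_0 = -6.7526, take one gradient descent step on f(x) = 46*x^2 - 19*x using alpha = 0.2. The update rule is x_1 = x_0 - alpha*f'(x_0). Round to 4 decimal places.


We compute the gradient at x_0 and apply the update.
f'(x) = 92*x - 19
f'(-6.7526) = 92*-6.7526 - 19 = -640.2392
x_1 = -6.7526 - 0.2*-640.2392 = 121.2952


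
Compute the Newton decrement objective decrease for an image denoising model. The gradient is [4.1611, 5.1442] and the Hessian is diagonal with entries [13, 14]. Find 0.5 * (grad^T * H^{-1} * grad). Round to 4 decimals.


Step 1: H is diagonal, so H^(-1) * g = [0.3201, 0.3674].
Step 2: g^T H^(-1) g = sum_i g_i^2 / H_ii
  = (4.1611)^2/13 + (5.1442)^2/14
  = 1.3319 + 1.8902 = 3.2221
Step 3: Objective decrease = 0.5 * g^T H^(-1) g = 1.6111


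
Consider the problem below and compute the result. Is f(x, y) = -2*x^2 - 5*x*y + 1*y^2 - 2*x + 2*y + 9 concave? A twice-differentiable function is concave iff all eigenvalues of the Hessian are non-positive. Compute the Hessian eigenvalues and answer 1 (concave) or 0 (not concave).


The Hessian of f(x,y) = -2*x^2 - 5*x*y + 1*y^2 - 2*x + 2*y + 9 is:
H = [[-4, -5], [-5, 2]]
Trace = -4 + 2 = -2
Determinant = -4*2 - (-5)^2 = -33
Discriminant = (-2)^2 - 4*-33 = 136.0
Eigenvalues: lambda_1 = -6.831, lambda_2 = 4.831
The function is not concave.

0


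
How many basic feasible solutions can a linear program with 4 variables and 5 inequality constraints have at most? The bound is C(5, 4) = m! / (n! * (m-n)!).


Each vertex corresponds to some choice of n active constraints out of m, so the number of vertices is at most C(m, n) = m! / (n!(m-n)!).
m = 5, n = 4
Numerator: 5 * 4 * 3 * 2
Denominator: 4! = 24
C(5, 4) = 5


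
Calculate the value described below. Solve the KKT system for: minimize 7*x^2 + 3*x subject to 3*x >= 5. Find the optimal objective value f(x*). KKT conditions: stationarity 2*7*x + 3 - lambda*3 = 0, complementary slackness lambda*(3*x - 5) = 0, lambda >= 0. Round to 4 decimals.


Step 1: Try lambda = 0 (constraint inactive).
x_unc = -3/(2*7) = -0.2143
Check: 3*-0.2143 = -0.6429 < 5 -- violated!
Step 2: Constraint must be active: 3*x = 5
x* = 5/3 = 1.6667 (rounded; the exact value 5/3 is used below)
lambda = (2*7*(5/3) + 3)/3 = 8.7778
Step 3: Compute optimal value.
f(x*) = 7*(5/3)^2 + 3*(5/3) = 24.4444


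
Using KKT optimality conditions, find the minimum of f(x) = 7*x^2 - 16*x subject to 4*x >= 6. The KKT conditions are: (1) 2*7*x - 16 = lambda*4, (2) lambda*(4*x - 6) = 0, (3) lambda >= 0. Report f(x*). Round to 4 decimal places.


Step 1: Try lambda = 0 (constraint inactive).
x_unc = 16/(2*7) = 1.1429
Check: 4*1.1429 = 4.5716 < 6 -- violated!
Step 2: Constraint must be active: 4*x = 6
x* = 6/4 = 1.5
lambda = (2*7*1.5 - 16)/4 = 1.25
Step 3: Compute optimal value.
f(x*) = 7*1.5^2 - 16*1.5 = -8.25


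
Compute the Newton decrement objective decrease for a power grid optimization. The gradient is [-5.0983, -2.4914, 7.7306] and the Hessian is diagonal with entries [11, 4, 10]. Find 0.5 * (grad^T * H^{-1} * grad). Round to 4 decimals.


Step 1: H is diagonal, so H^(-1) * g = [-0.4635, -0.6229, 0.7731].
Step 2: g^T H^(-1) g = sum_i g_i^2 / H_ii
  = (-5.0983)^2/11 + (-2.4914)^2/4 + (7.7306)^2/10
  = 2.363 + 1.5518 + 5.9762 = 9.891
Step 3: Objective decrease = 0.5 * g^T H^(-1) g = 4.9455


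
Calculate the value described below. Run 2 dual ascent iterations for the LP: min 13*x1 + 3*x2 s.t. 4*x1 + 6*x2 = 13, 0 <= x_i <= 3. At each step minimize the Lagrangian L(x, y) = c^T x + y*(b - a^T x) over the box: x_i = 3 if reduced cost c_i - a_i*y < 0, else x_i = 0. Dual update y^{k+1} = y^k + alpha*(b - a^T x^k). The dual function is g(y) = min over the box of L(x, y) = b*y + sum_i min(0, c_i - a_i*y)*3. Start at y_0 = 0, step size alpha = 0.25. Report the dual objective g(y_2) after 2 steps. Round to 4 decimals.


Dual ascent for LP: min 13*x1 + 3*x2, 4*x1 + 6*x2 = 13, 0 <= x_i <= 3
Step 1: y^k = 0.0, reduced costs: (13.0, 3.0)
  x^k = (0.0, 0.0), subgradient = b - a^T x = 13.0
  y^{k+1} = 0.0 + 0.25*13.0 = 3.25
Step 2: y^k = 3.25, reduced costs: (0.0, -16.5)
  x^k = (0.0, 3.0), subgradient = b - a^T x = -5.0
  y^{k+1} = 3.25 + 0.25*-5.0 = 2.0
Dual objective at y_2 = 2.0: reduced costs (5.0, -9.0), box minimizer x = (0.0, 3.0)
g(y_2) = b*y + (c1 - a1*y)*x1 + (c2 - a2*y)*x2 = 13*2.0 + 5.0*0.0 + (-9.0)*3.0 = 26.0 + 0.0 - 27.0 = -1.0


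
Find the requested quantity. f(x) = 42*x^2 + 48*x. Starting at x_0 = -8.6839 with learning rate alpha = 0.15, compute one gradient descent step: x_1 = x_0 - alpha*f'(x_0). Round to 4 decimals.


We compute the gradient at x_0 and apply the update.
f'(x) = 84*x + 48
f'(-8.6839) = 84*-8.6839 + 48 = -681.4476
x_1 = -8.6839 - 0.15*-681.4476 = 93.5332


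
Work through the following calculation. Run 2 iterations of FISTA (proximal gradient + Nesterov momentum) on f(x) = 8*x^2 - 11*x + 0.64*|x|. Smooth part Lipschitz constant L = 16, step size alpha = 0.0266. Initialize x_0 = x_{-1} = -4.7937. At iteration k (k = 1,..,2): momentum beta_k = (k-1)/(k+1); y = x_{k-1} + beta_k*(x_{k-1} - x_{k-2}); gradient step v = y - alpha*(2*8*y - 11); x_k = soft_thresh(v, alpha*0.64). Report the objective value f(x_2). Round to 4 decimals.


FISTA on f(x) = 8*x^2 - 11*x + 0.64*|x|
L = 16, alpha = 0.0266
Iteration 1: beta = 0.0, y = -4.7937 + 0.0*(-4.7937 + 4.7937) = -4.7937
  grad(y) = -87.6992, v = y - alpha*grad = -2.4609
  prox(v) = soft_thresh(-2.4609, 0.017) = -2.4439
Iteration 2: beta = 0.3333, y = -2.4439 + 0.3333*(-2.4439 + 4.7937) = -1.6606
  grad(y) = -37.5696, v = y - alpha*grad = -0.6613
  prox(v) = soft_thresh(-0.6613, 0.017) = -0.6442
f(x_2) = 8*(-0.6442)^2 - 11*(-0.6442) + 0.64*|-0.6442| = 10.819


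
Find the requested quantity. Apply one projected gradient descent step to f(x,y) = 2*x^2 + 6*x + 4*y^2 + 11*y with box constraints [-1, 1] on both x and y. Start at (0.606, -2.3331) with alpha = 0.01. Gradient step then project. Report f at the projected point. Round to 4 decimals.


Step 1: Compute gradient at (0.606, -2.3331).
grad_x = 2*2*0.606 + 6 = 8.424
grad_y = 2*4*-2.3331 + 11 = -7.6648
Step 2: Gradient step.
x_raw = 0.606 - 0.01*8.424 = 0.5218
y_raw = -2.3331 - 0.01*-7.6648 = -2.2565
Step 3: Project onto [-1, 1].
x_proj = clip(0.5218) = 0.5218
y_proj = clip(-2.2565) = -1.0
Step 4: Evaluate f.
f(0.5218, -1.0) = -3.325


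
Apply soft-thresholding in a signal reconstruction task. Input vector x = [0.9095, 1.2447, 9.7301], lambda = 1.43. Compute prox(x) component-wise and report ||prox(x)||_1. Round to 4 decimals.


Soft-thresholding with lambda = 1.43:
prox(0.9095) = sign(0.9095)*max(|0.9095| - 1.43, 0) = 0.0
prox(1.2447) = sign(1.2447)*max(|1.2447| - 1.43, 0) = 0.0
prox(9.7301) = sign(9.7301)*max(|9.7301| - 1.43, 0) = 8.3001
prox(x) = [0.0, 0.0, 8.3001]
||prox(x)||_1 = 0.0 + 0.0 + 8.3001 = 8.3001


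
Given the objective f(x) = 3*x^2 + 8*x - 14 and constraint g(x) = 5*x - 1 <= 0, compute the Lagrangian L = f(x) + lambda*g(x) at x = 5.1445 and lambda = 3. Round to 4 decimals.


Step 1: Evaluate f(x).
f(5.1445) = 3*5.1445^2 + 8*5.1445 - 14 = 106.5536
Step 2: Evaluate g(x).
g(5.1445) = 5*5.1445 - 1 = 24.7225
Step 3: Compute Lagrangian.
L = 106.5536 + 3*24.7225 = 180.7211


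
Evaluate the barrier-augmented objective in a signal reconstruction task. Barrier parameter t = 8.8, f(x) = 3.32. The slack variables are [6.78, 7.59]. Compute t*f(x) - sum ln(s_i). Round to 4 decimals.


Step 1: Compute log-barrier.
ln values: [1.914, 2.0268]
phi = -(1.914 + 2.0268) = -3.9408
Step 2: Compute augmented objective.
t*f(x) = 8.8*3.32 = 29.216
Total = 29.216 - 3.9408 = 25.2752


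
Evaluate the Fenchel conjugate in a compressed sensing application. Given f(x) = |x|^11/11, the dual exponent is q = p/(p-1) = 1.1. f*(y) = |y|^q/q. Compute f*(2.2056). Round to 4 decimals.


The conjugate exponent q satisfies 1/p + 1/q = 1.
p = 11, so q = 11/(11 - 1) = 1.1
|y|^q = 2.2056^1.1 = 2.3871
f*(2.2056) = 2.3871 / 1.1 = 2.1701


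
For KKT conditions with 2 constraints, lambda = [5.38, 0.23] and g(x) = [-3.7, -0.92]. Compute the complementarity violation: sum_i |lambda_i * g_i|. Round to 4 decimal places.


KKT complementary slackness check:
lambda_1 * g_1 = 5.38 * -3.7 = -19.906
lambda_2 * g_2 = 0.23 * -0.92 = -0.2116
Total violation = 19.906 + 0.2116 = 20.1176


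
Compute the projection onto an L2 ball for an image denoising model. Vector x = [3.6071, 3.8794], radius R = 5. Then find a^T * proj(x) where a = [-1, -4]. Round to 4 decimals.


Step 1: Compute ||x|| (intermediates to 6 decimals).
||x|| = sqrt(3.6071^2 + 3.8794^2) = 5.297255
Step 2: Project.
Since ||x|| > R, scale = R/||x|| = 5/5.297255 = 0.943885, proj(x) = scale * x
proj(x) = [3.404688, 3.661707]
Step 3: Dot product.
a^T * proj(x) = -1*3.404688 - 4*3.661707 = -18.0515


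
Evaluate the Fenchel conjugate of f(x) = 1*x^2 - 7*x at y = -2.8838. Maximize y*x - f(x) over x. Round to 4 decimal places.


f*(y) = sup_x {y*x - a*x^2 - b*x} = sup_x {(y-b)*x - a*x^2}
FOC: (y - b) - 2a*x = 0 => x* = (y - b)/(2a)
x* = (-2.8838 + 7)/(2*1) = 2.0581
f*(-2.8838) = (y-b)^2/(4a) = (-2.8838 + 7)^2/(4*1)
= 16.9431/4 = 4.2358


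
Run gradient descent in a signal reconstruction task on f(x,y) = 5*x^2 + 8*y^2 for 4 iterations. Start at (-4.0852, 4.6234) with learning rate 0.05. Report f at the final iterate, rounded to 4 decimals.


Gradient descent on f(x,y) = 5*x^2 + 8*y^2.
Starting point: (-4.0852, 4.6234), alpha = 0.05
Step 1: grad_x = 2*5*-4.0852 = -40.852, grad_y = 2*8*4.6234 = 73.9744
  x_1 = -4.0852 - 0.05*-40.852 = -2.0426
  y_1 = 4.6234 - 0.05*73.9744 = 0.9247
Step 2: grad_x = 2*5*-2.0426 = -20.426, grad_y = 2*8*0.9247 = 14.7949
  x_2 = -2.0426 - 0.05*-20.426 = -1.0213
  y_2 = 0.9247 - 0.05*14.7949 = 0.1849
Step 3: grad_x = 2*5*-1.0213 = -10.213, grad_y = 2*8*0.1849 = 2.959
  x_3 = -1.0213 - 0.05*-10.213 = -0.5107
  y_3 = 0.1849 - 0.05*2.959 = 0.037
Step 4: grad_x = 2*5*-0.5107 = -5.1065, grad_y = 2*8*0.037 = 0.5918
  x_4 = -0.5107 - 0.05*-5.1065 = -0.2553
  y_4 = 0.037 - 0.05*0.5918 = 0.0074
f(-0.2553, 0.0074) = 5*(-0.2553)^2 + 8*0.0074^2 = 0.3264


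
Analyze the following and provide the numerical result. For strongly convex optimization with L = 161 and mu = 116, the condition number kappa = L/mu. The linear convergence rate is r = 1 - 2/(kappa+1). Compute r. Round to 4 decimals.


Step 1: Compute the condition number.
kappa = L/mu = 161/116 = 1.3879
Step 2: Compute the convergence rate.
r = 1 - 2/(kappa + 1) = 1 - 2*mu/(L + mu) = (L - mu)/(L + mu) = 45/277 = 0.1625


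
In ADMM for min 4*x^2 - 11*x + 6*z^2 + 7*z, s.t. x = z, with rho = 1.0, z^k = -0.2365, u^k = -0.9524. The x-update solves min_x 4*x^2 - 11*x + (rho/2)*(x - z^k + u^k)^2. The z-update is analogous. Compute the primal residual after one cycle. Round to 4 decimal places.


ADMM iteration with rho = 1.0, z^k = -0.2365, u^k = -0.9524
Step 1: x-update.
Minimize 4*x^2 - 11*x + (1.0/2)*(x + 0.2365 - 0.9524)^2
FOC: (2*4 + 1.0)*x = 11 + 1.0*(-0.2365 + 0.9524)
x^{k+1} = 1.3018
Step 2: z-update.
Minimize 6*z^2 + 7*z + (1.0/2)*(1.3018 - z - 0.9524)^2
FOC: (2*6 + 1.0)*z = -7 + 1.0*(1.3018 - 0.9524)
z^{k+1} = -0.5116
Step 3: u-update.
u^{k+1} = -0.9524 + 1.3018 + 0.5116 = 0.861
Step 4: Primal residual = |1.3018 + 0.5116| = 1.8134


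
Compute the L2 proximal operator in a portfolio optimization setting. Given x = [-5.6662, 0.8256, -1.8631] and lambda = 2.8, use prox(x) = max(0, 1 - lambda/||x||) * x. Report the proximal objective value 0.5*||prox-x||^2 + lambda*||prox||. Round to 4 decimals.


Step 1: Compute ||x||.
||x|| = 6.0215
Step 2: Compute scaling factor.
scale = max(0, 1 - 2.8/6.0215) = 0.535
Step 3: prox(x) = [-3.0314, 0.4417, -0.9968]
||prox(x)|| = 3.2215
Step 4: Proximal objective.
0.5*||prox-x||^2 = 3.92
lambda*||prox|| = 9.0202
Total = 12.9402


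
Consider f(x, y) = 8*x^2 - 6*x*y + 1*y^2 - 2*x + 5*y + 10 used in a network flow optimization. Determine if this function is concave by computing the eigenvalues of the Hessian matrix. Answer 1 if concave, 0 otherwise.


The Hessian of f(x,y) = 8*x^2 - 6*x*y + 1*y^2 - 2*x + 5*y + 10 is:
H = [[16, -6], [-6, 2]]
Trace = 16 + 2 = 18
Determinant = 16*2 - (-6)^2 = -4
Discriminant = (18)^2 - 4*-4 = 340.0
Eigenvalues: lambda_1 = -0.2195, lambda_2 = 18.2195
The function is not concave.

0


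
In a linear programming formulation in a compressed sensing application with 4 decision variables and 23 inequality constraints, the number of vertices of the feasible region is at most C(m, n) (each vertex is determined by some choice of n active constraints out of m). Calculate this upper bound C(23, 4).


Each vertex corresponds to some choice of n active constraints out of m, so the number of vertices is at most C(m, n) = m! / (n!(m-n)!).
m = 23, n = 4
Numerator: 23 * 22 * 21 * 20
Denominator: 4! = 24
C(23, 4) = 8855


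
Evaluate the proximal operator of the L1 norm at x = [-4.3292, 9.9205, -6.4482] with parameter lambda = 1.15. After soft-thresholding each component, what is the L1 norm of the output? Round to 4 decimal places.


Soft-thresholding with lambda = 1.15:
prox(-4.3292) = sign(-4.3292)*max(|-4.3292| - 1.15, 0) = -3.1792
prox(9.9205) = sign(9.9205)*max(|9.9205| - 1.15, 0) = 8.7705
prox(-6.4482) = sign(-6.4482)*max(|-6.4482| - 1.15, 0) = -5.2982
prox(x) = [-3.1792, 8.7705, -5.2982]
||prox(x)||_1 = 3.1792 + 8.7705 + 5.2982 = 17.2479


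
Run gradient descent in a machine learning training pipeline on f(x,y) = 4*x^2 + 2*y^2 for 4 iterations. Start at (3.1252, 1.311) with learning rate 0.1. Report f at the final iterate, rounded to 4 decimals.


Gradient descent on f(x,y) = 4*x^2 + 2*y^2.
Starting point: (3.1252, 1.311), alpha = 0.1
Step 1: grad_x = 2*4*3.1252 = 25.0016, grad_y = 2*2*1.311 = 5.244
  x_1 = 3.1252 - 0.1*25.0016 = 0.625
  y_1 = 1.311 - 0.1*5.244 = 0.7866
Step 2: grad_x = 2*4*0.625 = 5.0003, grad_y = 2*2*0.7866 = 3.1464
  x_2 = 0.625 - 0.1*5.0003 = 0.125
  y_2 = 0.7866 - 0.1*3.1464 = 0.472
Step 3: grad_x = 2*4*0.125 = 1.0001, grad_y = 2*2*0.472 = 1.8878
  x_3 = 0.125 - 0.1*1.0001 = 0.025
  y_3 = 0.472 - 0.1*1.8878 = 0.2832
Step 4: grad_x = 2*4*0.025 = 0.2, grad_y = 2*2*0.2832 = 1.1327
  x_4 = 0.025 - 0.1*0.2 = 0.005
  y_4 = 0.2832 - 0.1*1.1327 = 0.1699
f(0.005, 0.1699) = 4*0.005^2 + 2*0.1699^2 = 0.0578


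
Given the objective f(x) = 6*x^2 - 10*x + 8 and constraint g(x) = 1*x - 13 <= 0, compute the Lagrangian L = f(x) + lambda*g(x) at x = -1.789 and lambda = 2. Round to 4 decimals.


Step 1: Evaluate f(x).
f(-1.789) = 6*(-1.789)^2 - 10*(-1.789) + 8 = 45.0931
Step 2: Evaluate g(x).
g(-1.789) = 1*-1.789 - 13 = -14.789
Step 3: Compute Lagrangian.
L = 45.0931 + 2*-14.789 = 15.5151


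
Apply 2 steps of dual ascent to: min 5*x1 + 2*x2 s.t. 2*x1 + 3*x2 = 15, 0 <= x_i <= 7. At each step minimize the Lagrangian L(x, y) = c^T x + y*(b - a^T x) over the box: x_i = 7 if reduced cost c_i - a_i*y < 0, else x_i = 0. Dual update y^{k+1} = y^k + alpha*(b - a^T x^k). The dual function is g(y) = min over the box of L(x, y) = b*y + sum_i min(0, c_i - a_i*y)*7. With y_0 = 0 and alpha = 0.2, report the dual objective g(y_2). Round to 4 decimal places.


Dual ascent for LP: min 5*x1 + 2*x2, 2*x1 + 3*x2 = 15, 0 <= x_i <= 7
Step 1: y^k = 0.0, reduced costs: (5.0, 2.0)
  x^k = (0.0, 0.0), subgradient = b - a^T x = 15.0
  y^{k+1} = 0.0 + 0.2*15.0 = 3.0
Step 2: y^k = 3.0, reduced costs: (-1.0, -7.0)
  x^k = (7.0, 7.0), subgradient = b - a^T x = -20.0
  y^{k+1} = 3.0 + 0.2*-20.0 = -1.0
Dual objective at y_2 = -1.0: reduced costs (7.0, 5.0), box minimizer x = (0.0, 0.0)
g(y_2) = b*y + (c1 - a1*y)*x1 + (c2 - a2*y)*x2 = 15*(-1.0) + 7.0*0.0 + 5.0*0.0 = -15.0 + 0.0 + 0.0 = -15.0


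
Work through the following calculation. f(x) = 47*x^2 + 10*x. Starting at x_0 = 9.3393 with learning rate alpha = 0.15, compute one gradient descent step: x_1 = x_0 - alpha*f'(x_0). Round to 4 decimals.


We compute the gradient at x_0 and apply the update.
f'(x) = 94*x + 10
f'(9.3393) = 94*9.3393 + 10 = 887.8942
x_1 = 9.3393 - 0.15*887.8942 = -123.8448


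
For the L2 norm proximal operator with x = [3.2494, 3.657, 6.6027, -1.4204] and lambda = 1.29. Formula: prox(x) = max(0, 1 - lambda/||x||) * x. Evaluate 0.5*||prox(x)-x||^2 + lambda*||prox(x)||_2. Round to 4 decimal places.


Step 1: Compute ||x||.
||x|| = 8.3394
Step 2: Compute scaling factor.
scale = max(0, 1 - 1.29/8.3394) = 0.8453
Step 3: prox(x) = [2.7468, 3.0913, 5.5813, -1.2007]
||prox(x)|| = 7.0494
Step 4: Proximal objective.
0.5*||prox-x||^2 = 0.8321
lambda*||prox|| = 9.0937
Total = 9.9258


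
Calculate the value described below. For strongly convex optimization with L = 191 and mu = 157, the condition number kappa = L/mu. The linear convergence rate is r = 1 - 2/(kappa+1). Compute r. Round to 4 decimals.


Step 1: Compute the condition number.
kappa = L/mu = 191/157 = 1.2166
Step 2: Compute the convergence rate.
r = 1 - 2/(kappa + 1) = 1 - 2*mu/(L + mu) = (L - mu)/(L + mu) = 34/348 = 0.0977


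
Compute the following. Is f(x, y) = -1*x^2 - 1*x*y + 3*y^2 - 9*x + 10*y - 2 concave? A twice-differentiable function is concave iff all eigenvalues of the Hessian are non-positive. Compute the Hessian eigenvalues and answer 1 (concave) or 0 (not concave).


The Hessian of f(x,y) = -1*x^2 - 1*x*y + 3*y^2 - 9*x + 10*y - 2 is:
H = [[-2, -1], [-1, 6]]
Trace = -2 + 6 = 4
Determinant = -2*6 - (-1)^2 = -13
Discriminant = (4)^2 - 4*-13 = 68.0
Eigenvalues: lambda_1 = -2.1231, lambda_2 = 6.1231
The function is not concave.

0


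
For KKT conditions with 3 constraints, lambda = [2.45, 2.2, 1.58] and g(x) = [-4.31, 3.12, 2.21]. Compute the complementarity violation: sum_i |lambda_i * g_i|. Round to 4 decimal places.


KKT complementary slackness check:
lambda_1 * g_1 = 2.45 * -4.31 = -10.5595
lambda_2 * g_2 = 2.2 * 3.12 = 6.864
lambda_3 * g_3 = 1.58 * 2.21 = 3.4918
Total violation = 10.5595 + 6.864 + 3.4918 = 20.9153


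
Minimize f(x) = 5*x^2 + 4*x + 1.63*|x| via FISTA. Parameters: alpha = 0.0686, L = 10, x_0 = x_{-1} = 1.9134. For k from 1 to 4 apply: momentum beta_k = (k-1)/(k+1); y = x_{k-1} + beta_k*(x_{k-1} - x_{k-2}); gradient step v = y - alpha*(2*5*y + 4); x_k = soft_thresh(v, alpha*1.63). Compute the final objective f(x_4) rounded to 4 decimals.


FISTA on f(x) = 5*x^2 + 4*x + 1.63*|x|
L = 10, alpha = 0.0686
Iteration 1: beta = 0.0, y = 1.9134 + 0.0*(1.9134 - 1.9134) = 1.9134
  grad(y) = 23.134, v = y - alpha*grad = 0.3264
  prox(v) = soft_thresh(0.3264, 0.1118) = 0.2146
Iteration 2: beta = 0.3333, y = 0.2146 + 0.3333*(0.2146 - 1.9134) = -0.3517
  grad(y) = 0.4832, v = y - alpha*grad = -0.3848
  prox(v) = soft_thresh(-0.3848, 0.1118) = -0.273
Iteration 3: beta = 0.5, y = -0.273 + 0.5*(-0.273 - 0.2146) = -0.5168
  grad(y) = -1.1681, v = y - alpha*grad = -0.4367
  prox(v) = soft_thresh(-0.4367, 0.1118) = -0.3249
Iteration 4: beta = 0.6, y = -0.3249 + 0.6*(-0.3249 + 0.273) = -0.356
  grad(y) = 0.4403, v = y - alpha*grad = -0.3862
  prox(v) = soft_thresh(-0.3862, 0.1118) = -0.2744
f(x_4) = 5*(-0.2744)^2 + 4*(-0.2744) + 1.63*|-0.2744| = -0.2739


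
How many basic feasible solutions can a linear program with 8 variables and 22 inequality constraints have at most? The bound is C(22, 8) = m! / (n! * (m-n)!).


Each vertex corresponds to some choice of n active constraints out of m, so the number of vertices is at most C(m, n) = m! / (n!(m-n)!).
m = 22, n = 8
Numerator: 22 * 21 * 20 * 19 * 18 * 17 * 16 * 15
Denominator: 8! = 40320
C(22, 8) = 319770


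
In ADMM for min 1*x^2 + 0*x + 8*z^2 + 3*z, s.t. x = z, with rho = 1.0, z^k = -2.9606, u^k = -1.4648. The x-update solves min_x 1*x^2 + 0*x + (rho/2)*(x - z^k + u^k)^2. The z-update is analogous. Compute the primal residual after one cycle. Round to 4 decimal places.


ADMM iteration with rho = 1.0, z^k = -2.9606, u^k = -1.4648
Step 1: x-update.
Minimize 1*x^2 + 0*x + (1.0/2)*(x + 2.9606 - 1.4648)^2
FOC: (2*1 + 1.0)*x = 0 + 1.0*(-2.9606 + 1.4648)
x^{k+1} = -0.4986
Step 2: z-update.
Minimize 8*z^2 + 3*z + (1.0/2)*(-0.4986 - z - 1.4648)^2
FOC: (2*8 + 1.0)*z = -3 + 1.0*(-0.4986 - 1.4648)
z^{k+1} = -0.292
Step 3: u-update.
u^{k+1} = -1.4648 - 0.4986 + 0.292 = -1.6714
Step 4: Primal residual = |-0.4986 + 0.292| = 0.2066


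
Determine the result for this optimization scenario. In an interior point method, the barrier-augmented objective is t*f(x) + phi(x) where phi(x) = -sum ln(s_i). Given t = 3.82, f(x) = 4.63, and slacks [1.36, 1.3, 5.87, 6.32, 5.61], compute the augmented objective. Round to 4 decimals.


Step 1: Compute log-barrier.
ln values: [0.3075, 0.2624, 1.7699, 1.8437, 1.7246]
phi = -(0.3075 + 0.2624 + 1.7699 + 1.8437 + 1.7246) = -5.908
Step 2: Compute augmented objective.
t*f(x) = 3.82*4.63 = 17.6866
Total = 17.6866 - 5.908 = 11.7786


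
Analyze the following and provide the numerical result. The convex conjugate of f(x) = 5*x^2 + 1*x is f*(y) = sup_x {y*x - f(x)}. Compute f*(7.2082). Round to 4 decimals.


f*(y) = sup_x {y*x - a*x^2 - b*x} = sup_x {(y-b)*x - a*x^2}
FOC: (y - b) - 2a*x = 0 => x* = (y - b)/(2a)
x* = (7.2082 - 1)/(2*5) = 0.6208
f*(7.2082) = (y-b)^2/(4a) = (7.2082 - 1)^2/(4*5)
= 38.5417/20 = 1.9271


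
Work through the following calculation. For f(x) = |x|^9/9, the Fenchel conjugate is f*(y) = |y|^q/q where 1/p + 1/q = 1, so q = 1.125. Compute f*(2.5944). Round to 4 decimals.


The conjugate exponent q satisfies 1/p + 1/q = 1.
p = 9, so q = 9/(9 - 1) = 1.125
|y|^q = 2.5944^1.125 = 2.9227
f*(2.5944) = 2.9227 / 1.125 = 2.598


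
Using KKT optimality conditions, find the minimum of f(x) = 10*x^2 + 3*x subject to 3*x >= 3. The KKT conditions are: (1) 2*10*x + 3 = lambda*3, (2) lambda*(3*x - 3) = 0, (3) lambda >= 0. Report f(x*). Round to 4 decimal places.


Step 1: Try lambda = 0 (constraint inactive).
x_unc = -3/(2*10) = -0.15
Check: 3*-0.15 = -0.45 < 3 -- violated!
Step 2: Constraint must be active: 3*x = 3
x* = 3/3 = 1.0
lambda = (2*10*1.0 + 3)/3 = 7.6667
Step 3: Compute optimal value.
f(x*) = 10*1.0^2 + 3*1.0 = 13.0


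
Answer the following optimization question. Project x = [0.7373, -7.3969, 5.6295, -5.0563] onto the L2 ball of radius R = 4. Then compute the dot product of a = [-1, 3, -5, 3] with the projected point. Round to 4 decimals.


Step 1: Compute ||x|| (intermediates to 6 decimals).
||x|| = sqrt(0.7373^2 + (-7.3969)^2 + 5.6295^2 + (-5.0563)^2) = 10.607317
Step 2: Project.
Since ||x|| > R, scale = R/||x|| = 4/10.607317 = 0.377098, proj(x) = scale * x
proj(x) = [0.278034, -2.789356, 2.122873, -1.906721]
Step 3: Dot product.
a^T * proj(x) = -1*0.278034 + 3*(-2.789356) - 5*2.122873 + 3*(-1.906721) = -24.9806


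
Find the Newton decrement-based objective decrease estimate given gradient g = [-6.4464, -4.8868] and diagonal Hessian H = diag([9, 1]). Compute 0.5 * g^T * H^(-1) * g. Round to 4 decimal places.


Step 1: H is diagonal, so H^(-1) * g = [-0.7163, -4.8868].
Step 2: g^T H^(-1) g = sum_i g_i^2 / H_ii
  = (-6.4464)^2/9 + (-4.8868)^2/1
  = 4.6173 + 23.8808 = 28.4982
Step 3: Objective decrease = 0.5 * g^T H^(-1) g = 14.2491


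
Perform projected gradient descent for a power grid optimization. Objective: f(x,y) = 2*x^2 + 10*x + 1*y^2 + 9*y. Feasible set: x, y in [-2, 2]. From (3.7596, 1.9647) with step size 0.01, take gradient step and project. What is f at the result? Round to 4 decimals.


Step 1: Compute gradient at (3.7596, 1.9647).
grad_x = 2*2*3.7596 + 10 = 25.0384
grad_y = 2*1*1.9647 + 9 = 12.9294
Step 2: Gradient step.
x_raw = 3.7596 - 0.01*25.0384 = 3.5092
y_raw = 1.9647 - 0.01*12.9294 = 1.8354
Step 3: Project onto [-2, 2].
x_proj = clip(3.5092) = 2.0
y_proj = clip(1.8354) = 1.8354
Step 4: Evaluate f.
f(2.0, 1.8354) = 47.8874


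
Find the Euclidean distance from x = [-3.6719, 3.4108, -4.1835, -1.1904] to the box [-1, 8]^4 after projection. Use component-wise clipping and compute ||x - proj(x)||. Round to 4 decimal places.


Project each component onto [-1, 8].
clip(-3.6719) = -1.0, clip(3.4108) = 3.4108, clip(-4.1835) = -1.0, clip(-1.1904) = -1.0
Projection = [-1.0, 3.4108, -1.0, -1.0]
Squared diffs: [7.139, 0.0, 10.1347, 0.0363]
Distance = sqrt(17.31) = 4.1605


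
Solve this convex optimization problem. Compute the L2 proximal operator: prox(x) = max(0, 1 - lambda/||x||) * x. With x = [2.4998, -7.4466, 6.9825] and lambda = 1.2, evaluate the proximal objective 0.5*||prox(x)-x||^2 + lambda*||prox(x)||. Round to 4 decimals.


Step 1: Compute ||x||.
||x|| = 10.5098
Step 2: Compute scaling factor.
scale = max(0, 1 - 1.2/10.5098) = 0.8858
Step 3: prox(x) = [2.2144, -6.5964, 6.1852]
||prox(x)|| = 9.3098
Step 4: Proximal objective.
0.5*||prox-x||^2 = 0.72
lambda*||prox|| = 11.1718
Total = 11.8918


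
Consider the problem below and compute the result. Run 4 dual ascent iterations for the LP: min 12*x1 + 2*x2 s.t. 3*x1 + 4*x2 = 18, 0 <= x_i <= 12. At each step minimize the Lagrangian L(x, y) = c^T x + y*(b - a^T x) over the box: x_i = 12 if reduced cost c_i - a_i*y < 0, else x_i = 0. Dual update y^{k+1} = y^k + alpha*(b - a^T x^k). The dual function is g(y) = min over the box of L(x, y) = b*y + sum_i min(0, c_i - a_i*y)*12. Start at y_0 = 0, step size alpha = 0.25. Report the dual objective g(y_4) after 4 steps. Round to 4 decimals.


Dual ascent for LP: min 12*x1 + 2*x2, 3*x1 + 4*x2 = 18, 0 <= x_i <= 12
Step 1: y^k = 0.0, reduced costs: (12.0, 2.0)
  x^k = (0.0, 0.0), subgradient = b - a^T x = 18.0
  y^{k+1} = 0.0 + 0.25*18.0 = 4.5
Step 2: y^k = 4.5, reduced costs: (-1.5, -16.0)
  x^k = (12.0, 12.0), subgradient = b - a^T x = -66.0
  y^{k+1} = 4.5 + 0.25*-66.0 = -12.0
Step 3: y^k = -12.0, reduced costs: (48.0, 50.0)
  x^k = (0.0, 0.0), subgradient = b - a^T x = 18.0
  y^{k+1} = -12.0 + 0.25*18.0 = -7.5
Step 4: y^k = -7.5, reduced costs: (34.5, 32.0)
  x^k = (0.0, 0.0), subgradient = b - a^T x = 18.0
  y^{k+1} = -7.5 + 0.25*18.0 = -3.0
Dual objective at y_4 = -3.0: reduced costs (21.0, 14.0), box minimizer x = (0.0, 0.0)
g(y_4) = b*y + (c1 - a1*y)*x1 + (c2 - a2*y)*x2 = 18*(-3.0) + 21.0*0.0 + 14.0*0.0 = -54.0 + 0.0 + 0.0 = -54.0


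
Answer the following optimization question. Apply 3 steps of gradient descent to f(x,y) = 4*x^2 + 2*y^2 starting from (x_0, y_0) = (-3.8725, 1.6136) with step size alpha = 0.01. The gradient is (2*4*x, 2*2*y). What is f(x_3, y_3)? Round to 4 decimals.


Gradient descent on f(x,y) = 4*x^2 + 2*y^2.
Starting point: (-3.8725, 1.6136), alpha = 0.01
Step 1: grad_x = 2*4*-3.8725 = -30.98, grad_y = 2*2*1.6136 = 6.4544
  x_1 = -3.8725 - 0.01*-30.98 = -3.5627
  y_1 = 1.6136 - 0.01*6.4544 = 1.5491
Step 2: grad_x = 2*4*-3.5627 = -28.5016, grad_y = 2*2*1.5491 = 6.1962
  x_2 = -3.5627 - 0.01*-28.5016 = -3.2777
  y_2 = 1.5491 - 0.01*6.1962 = 1.4871
Step 3: grad_x = 2*4*-3.2777 = -26.2215, grad_y = 2*2*1.4871 = 5.9484
  x_3 = -3.2777 - 0.01*-26.2215 = -3.0155
  y_3 = 1.4871 - 0.01*5.9484 = 1.4276
f(-3.0155, 1.4276) = 4*(-3.0155)^2 + 2*1.4276^2 = 40.4484


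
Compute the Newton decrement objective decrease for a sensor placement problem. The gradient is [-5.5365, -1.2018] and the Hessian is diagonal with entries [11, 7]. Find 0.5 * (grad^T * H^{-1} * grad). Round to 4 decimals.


Step 1: H is diagonal, so H^(-1) * g = [-0.5033, -0.1717].
Step 2: g^T H^(-1) g = sum_i g_i^2 / H_ii
  = (-5.5365)^2/11 + (-1.2018)^2/7
  = 2.7866 + 0.2063 = 2.993
Step 3: Objective decrease = 0.5 * g^T H^(-1) g = 1.4965


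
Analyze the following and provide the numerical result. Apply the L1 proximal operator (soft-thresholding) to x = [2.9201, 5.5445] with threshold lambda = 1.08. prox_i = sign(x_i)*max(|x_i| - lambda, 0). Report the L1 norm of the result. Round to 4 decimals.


Soft-thresholding with lambda = 1.08:
prox(2.9201) = sign(2.9201)*max(|2.9201| - 1.08, 0) = 1.8401
prox(5.5445) = sign(5.5445)*max(|5.5445| - 1.08, 0) = 4.4645
prox(x) = [1.8401, 4.4645]
||prox(x)||_1 = 1.8401 + 4.4645 = 6.3046


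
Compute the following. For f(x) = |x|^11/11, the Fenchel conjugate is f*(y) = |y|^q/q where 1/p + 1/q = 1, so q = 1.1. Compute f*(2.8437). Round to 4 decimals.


The conjugate exponent q satisfies 1/p + 1/q = 1.
p = 11, so q = 11/(11 - 1) = 1.1
|y|^q = 2.8437^1.1 = 3.157
f*(2.8437) = 3.157 / 1.1 = 2.87


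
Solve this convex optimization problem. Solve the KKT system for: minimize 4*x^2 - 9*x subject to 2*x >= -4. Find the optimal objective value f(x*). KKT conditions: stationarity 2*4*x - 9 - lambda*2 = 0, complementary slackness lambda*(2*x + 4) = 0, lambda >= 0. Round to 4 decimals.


Step 1: Try lambda = 0 (constraint inactive).
Stationarity: 2*4*x - 9 = 0
x* = 9/(2*4) = 1.125
Check constraint: 2*1.125 = 2.25 >= -4 -- satisfied.
Step 2: Compute optimal value.
f(x*) = 4*1.125^2 - 9*1.125 = -5.0625


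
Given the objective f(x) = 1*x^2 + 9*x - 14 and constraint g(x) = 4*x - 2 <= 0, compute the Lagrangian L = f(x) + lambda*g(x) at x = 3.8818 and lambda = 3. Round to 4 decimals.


Step 1: Evaluate f(x).
f(3.8818) = 1*3.8818^2 + 9*3.8818 - 14 = 36.0046
Step 2: Evaluate g(x).
g(3.8818) = 4*3.8818 - 2 = 13.5272
Step 3: Compute Lagrangian.
L = 36.0046 + 3*13.5272 = 76.5862


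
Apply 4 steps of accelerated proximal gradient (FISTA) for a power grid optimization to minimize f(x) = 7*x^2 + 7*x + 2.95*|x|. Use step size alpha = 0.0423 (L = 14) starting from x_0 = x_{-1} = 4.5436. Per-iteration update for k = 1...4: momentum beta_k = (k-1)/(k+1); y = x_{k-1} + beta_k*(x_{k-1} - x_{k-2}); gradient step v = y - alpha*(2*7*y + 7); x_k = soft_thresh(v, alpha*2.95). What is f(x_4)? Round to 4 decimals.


FISTA on f(x) = 7*x^2 + 7*x + 2.95*|x|
L = 14, alpha = 0.0423
Iteration 1: beta = 0.0, y = 4.5436 + 0.0*(4.5436 - 4.5436) = 4.5436
  grad(y) = 70.6104, v = y - alpha*grad = 1.5568
  prox(v) = soft_thresh(1.5568, 0.1248) = 1.432
Iteration 2: beta = 0.3333, y = 1.432 + 0.3333*(1.432 - 4.5436) = 0.3948
  grad(y) = 12.5271, v = y - alpha*grad = -0.1351
  prox(v) = soft_thresh(-0.1351, 0.1248) = -0.0103
Iteration 3: beta = 0.5, y = -0.0103 + 0.5*(-0.0103 - 1.432) = -0.7315
  grad(y) = -3.2406, v = y - alpha*grad = -0.5944
  prox(v) = soft_thresh(-0.5944, 0.1248) = -0.4696
Iteration 4: beta = 0.6, y = -0.4696 + 0.6*(-0.4696 + 0.0103) = -0.7452
  grad(y) = -3.4326, v = y - alpha*grad = -0.6
  prox(v) = soft_thresh(-0.6, 0.1248) = -0.4752
f(x_4) = 7*(-0.4752)^2 + 7*(-0.4752) + 2.95*|-0.4752| = -0.3439


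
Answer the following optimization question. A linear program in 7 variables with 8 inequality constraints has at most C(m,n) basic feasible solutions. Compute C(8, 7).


Each vertex corresponds to some choice of n active constraints out of m, so the number of vertices is at most C(m, n) = m! / (n!(m-n)!).
m = 8, n = 7
Numerator: 8 * 7 * 6 * 5 * 4 * 3 * 2
Denominator: 7! = 5040
C(8, 7) = 8


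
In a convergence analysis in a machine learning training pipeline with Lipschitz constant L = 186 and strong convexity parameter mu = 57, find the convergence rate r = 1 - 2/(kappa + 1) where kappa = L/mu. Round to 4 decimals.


Step 1: Compute the condition number.
kappa = L/mu = 186/57 = 3.2632
Step 2: Compute the convergence rate.
r = 1 - 2/(kappa + 1) = 1 - 2*mu/(L + mu) = (L - mu)/(L + mu) = 129/243 = 0.5309


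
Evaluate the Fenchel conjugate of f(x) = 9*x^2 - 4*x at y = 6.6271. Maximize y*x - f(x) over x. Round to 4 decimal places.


f*(y) = sup_x {y*x - a*x^2 - b*x} = sup_x {(y-b)*x - a*x^2}
FOC: (y - b) - 2a*x = 0 => x* = (y - b)/(2a)
x* = (6.6271 + 4)/(2*9) = 0.5904
f*(6.6271) = (y-b)^2/(4a) = (6.6271 + 4)^2/(4*9)
= 112.9353/36 = 3.1371


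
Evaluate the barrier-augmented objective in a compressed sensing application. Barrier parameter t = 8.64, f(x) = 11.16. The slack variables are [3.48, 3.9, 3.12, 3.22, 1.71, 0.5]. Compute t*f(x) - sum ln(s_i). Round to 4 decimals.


Step 1: Compute log-barrier.
ln values: [1.247, 1.361, 1.1378, 1.1694, 0.5365, -0.6931]
phi = -(1.247 + 1.361 + 1.1378 + 1.1694 + 0.5365 - 0.6931) = -4.7586
Step 2: Compute augmented objective.
t*f(x) = 8.64*11.16 = 96.4224
Total = 96.4224 - 4.7586 = 91.6638


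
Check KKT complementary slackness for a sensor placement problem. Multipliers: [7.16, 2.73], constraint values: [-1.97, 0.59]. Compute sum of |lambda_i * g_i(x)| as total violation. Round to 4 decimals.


KKT complementary slackness check:
lambda_1 * g_1 = 7.16 * -1.97 = -14.1052
lambda_2 * g_2 = 2.73 * 0.59 = 1.6107
Total violation = 14.1052 + 1.6107 = 15.7159


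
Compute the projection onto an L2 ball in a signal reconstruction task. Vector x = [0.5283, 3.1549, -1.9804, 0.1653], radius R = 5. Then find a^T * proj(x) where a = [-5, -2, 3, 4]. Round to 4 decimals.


Step 1: Compute ||x|| (intermediates to 6 decimals).
||x|| = sqrt(0.5283^2 + 3.1549^2 + (-1.9804)^2 + 0.1653^2) = 3.765873
Step 2: Project.
Since ||x|| <= R, proj = x (no scaling needed).
proj(x) = [0.5283, 3.1549, -1.9804, 0.1653]
Step 3: Dot product.
a^T * proj(x) = -5*0.5283 - 2*3.1549 + 3*(-1.9804) + 4*0.1653 = -14.2313


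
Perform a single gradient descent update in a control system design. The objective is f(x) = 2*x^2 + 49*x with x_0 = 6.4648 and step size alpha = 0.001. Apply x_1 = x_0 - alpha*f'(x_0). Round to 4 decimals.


We compute the gradient at x_0 and apply the update.
f'(x) = 4*x + 49
f'(6.4648) = 4*6.4648 + 49 = 74.8592
x_1 = 6.4648 - 0.001*74.8592 = 6.3899


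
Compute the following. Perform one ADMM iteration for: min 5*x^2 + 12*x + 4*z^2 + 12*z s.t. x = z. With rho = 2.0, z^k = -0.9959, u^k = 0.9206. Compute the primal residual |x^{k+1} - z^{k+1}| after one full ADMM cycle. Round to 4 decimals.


ADMM iteration with rho = 2.0, z^k = -0.9959, u^k = 0.9206
Step 1: x-update.
Minimize 5*x^2 + 12*x + (2.0/2)*(x + 0.9959 + 0.9206)^2
FOC: (2*5 + 2.0)*x = -12 + 2.0*(-0.9959 - 0.9206)
x^{k+1} = -1.3194
Step 2: z-update.
Minimize 4*z^2 + 12*z + (2.0/2)*(-1.3194 - z + 0.9206)^2
FOC: (2*4 + 2.0)*z = -12 + 2.0*(-1.3194 + 0.9206)
z^{k+1} = -1.2798
Step 3: u-update.
u^{k+1} = 0.9206 - 1.3194 + 1.2798 = 0.8809
Step 4: Primal residual = |-1.3194 + 1.2798| = 0.0397
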